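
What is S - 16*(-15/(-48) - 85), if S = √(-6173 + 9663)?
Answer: 1355 + √3490 ≈ 1414.1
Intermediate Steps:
S = √3490 ≈ 59.076
S - 16*(-15/(-48) - 85) = √3490 - 16*(-15/(-48) - 85) = √3490 - 16*(-15*(-1/48) - 85) = √3490 - 16*(5/16 - 85) = √3490 - 16*(-1355)/16 = √3490 - 1*(-1355) = √3490 + 1355 = 1355 + √3490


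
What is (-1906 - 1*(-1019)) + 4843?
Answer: 3956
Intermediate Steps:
(-1906 - 1*(-1019)) + 4843 = (-1906 + 1019) + 4843 = -887 + 4843 = 3956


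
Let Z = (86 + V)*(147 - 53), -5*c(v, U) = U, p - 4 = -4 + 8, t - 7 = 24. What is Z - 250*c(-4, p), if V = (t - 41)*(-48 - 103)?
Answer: 150424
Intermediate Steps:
t = 31 (t = 7 + 24 = 31)
p = 8 (p = 4 + (-4 + 8) = 4 + 4 = 8)
V = 1510 (V = (31 - 41)*(-48 - 103) = -10*(-151) = 1510)
c(v, U) = -U/5
Z = 150024 (Z = (86 + 1510)*(147 - 53) = 1596*94 = 150024)
Z - 250*c(-4, p) = 150024 - (-50)*8 = 150024 - 250*(-8/5) = 150024 + 400 = 150424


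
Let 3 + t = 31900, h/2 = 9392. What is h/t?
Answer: 18784/31897 ≈ 0.58890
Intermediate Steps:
h = 18784 (h = 2*9392 = 18784)
t = 31897 (t = -3 + 31900 = 31897)
h/t = 18784/31897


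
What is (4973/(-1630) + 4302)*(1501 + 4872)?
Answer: 44657440051/1630 ≈ 2.7397e+7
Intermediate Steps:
(4973/(-1630) + 4302)*(1501 + 4872) = (4973*(-1/1630) + 4302)*6373 = (-4973/1630 + 4302)*6373 = (7007287/1630)*6373 = 44657440051/1630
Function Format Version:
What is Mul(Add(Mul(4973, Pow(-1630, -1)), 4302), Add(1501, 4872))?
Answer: Rational(44657440051, 1630) ≈ 2.7397e+7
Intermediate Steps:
Mul(Add(Mul(4973, Pow(-1630, -1)), 4302), Add(1501, 4872)) = Mul(Add(Mul(4973, Rational(-1, 1630)), 4302), 6373) = Mul(Add(Rational(-4973, 1630), 4302), 6373) = Mul(Rational(7007287, 1630), 6373) = Rational(44657440051, 1630)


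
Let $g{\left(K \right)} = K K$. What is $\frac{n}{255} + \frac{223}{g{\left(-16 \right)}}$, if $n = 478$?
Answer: $\frac{179233}{65280} \approx 2.7456$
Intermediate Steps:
$g{\left(K \right)} = K^{2}$
$\frac{n}{255} + \frac{223}{g{\left(-16 \right)}} = \frac{478}{255} + \frac{223}{\left(-16\right)^{2}} = 478 \cdot \frac{1}{255} + \frac{223}{256} = \frac{478}{255} + 223 \cdot \frac{1}{256} = \frac{478}{255} + \frac{223}{256} = \frac{179233}{65280}$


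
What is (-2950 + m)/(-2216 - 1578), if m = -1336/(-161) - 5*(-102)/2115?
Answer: 33387050/43063797 ≈ 0.77529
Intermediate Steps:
m = 193850/22701 (m = -1336*(-1/161) + 510*(1/2115) = 1336/161 + 34/141 = 193850/22701 ≈ 8.5393)
(-2950 + m)/(-2216 - 1578) = (-2950 + 193850/22701)/(-2216 - 1578) = -66774100/22701/(-3794) = -66774100/22701*(-1/3794) = 33387050/43063797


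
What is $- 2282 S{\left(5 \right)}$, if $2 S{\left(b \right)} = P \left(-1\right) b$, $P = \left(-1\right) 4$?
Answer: $-22820$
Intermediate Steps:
$P = -4$
$S{\left(b \right)} = 2 b$ ($S{\left(b \right)} = \frac{\left(-4\right) \left(-1\right) b}{2} = \frac{4 b}{2} = 2 b$)
$- 2282 S{\left(5 \right)} = - 2282 \cdot 2 \cdot 5 = \left(-2282\right) 10 = -22820$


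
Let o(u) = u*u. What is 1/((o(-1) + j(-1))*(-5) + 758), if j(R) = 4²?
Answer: 1/673 ≈ 0.0014859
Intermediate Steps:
j(R) = 16
o(u) = u²
1/((o(-1) + j(-1))*(-5) + 758) = 1/(((-1)² + 16)*(-5) + 758) = 1/((1 + 16)*(-5) + 758) = 1/(17*(-5) + 758) = 1/(-85 + 758) = 1/673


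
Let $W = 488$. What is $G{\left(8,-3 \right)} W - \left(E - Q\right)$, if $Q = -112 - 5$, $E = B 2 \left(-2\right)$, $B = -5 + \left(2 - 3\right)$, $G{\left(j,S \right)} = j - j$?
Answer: $-141$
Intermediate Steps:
$G{\left(j,S \right)} = 0$
$B = -6$ ($B = -5 + \left(2 - 3\right) = -5 - 1 = -6$)
$E = 24$ ($E = \left(-6\right) 2 \left(-2\right) = \left(-12\right) \left(-2\right) = 24$)
$Q = -117$ ($Q = -112 - 5 = -117$)
$G{\left(8,-3 \right)} W - \left(E - Q\right) = 0 \cdot 488 - 141 = 0 - 141 = -141$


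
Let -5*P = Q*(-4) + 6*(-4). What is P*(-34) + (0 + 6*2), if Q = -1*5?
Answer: -76/5 ≈ -15.200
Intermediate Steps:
Q = -5
P = ⅘ (P = -(-5*(-4) + 6*(-4))/5 = -(20 - 24)/5 = -⅕*(-4) = ⅘ ≈ 0.80000)
P*(-34) + (0 + 6*2) = (⅘)*(-34) + (0 + 6*2) = -136/5 + (0 + 12) = -136/5 + 12 = -76/5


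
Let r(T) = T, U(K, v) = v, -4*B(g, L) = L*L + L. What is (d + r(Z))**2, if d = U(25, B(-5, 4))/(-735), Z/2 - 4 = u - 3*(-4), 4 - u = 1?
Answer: 31214569/21609 ≈ 1444.5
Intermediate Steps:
u = 3 (u = 4 - 1*1 = 4 - 1 = 3)
B(g, L) = -L/4 - L**2/4 (B(g, L) = -(L*L + L)/4 = -(L**2 + L)/4 = -(L + L**2)/4 = -L/4 - L**2/4)
Z = 38 (Z = 8 + 2*(3 - 3*(-4)) = 8 + 2*(3 + 12) = 8 + 2*15 = 8 + 30 = 38)
d = 1/147 (d = -1/4*4*(1 + 4)/(-735) = -1/4*4*5*(-1/735) = -5*(-1/735) = 1/147 ≈ 0.0068027)
(d + r(Z))**2 = (1/147 + 38)**2 = (5587/147)**2 = 31214569/21609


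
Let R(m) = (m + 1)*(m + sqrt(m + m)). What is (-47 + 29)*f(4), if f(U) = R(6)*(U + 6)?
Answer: -7560 - 2520*sqrt(3) ≈ -11925.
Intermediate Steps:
R(m) = (1 + m)*(m + sqrt(2)*sqrt(m)) (R(m) = (1 + m)*(m + sqrt(2*m)) = (1 + m)*(m + sqrt(2)*sqrt(m)))
f(U) = (6 + U)*(42 + 14*sqrt(3)) (f(U) = (6 + 6**2 + sqrt(2)*sqrt(6) + sqrt(2)*6**(3/2))*(U + 6) = (6 + 36 + 2*sqrt(3) + sqrt(2)*(6*sqrt(6)))*(6 + U) = (6 + 36 + 2*sqrt(3) + 12*sqrt(3))*(6 + U) = (42 + 14*sqrt(3))*(6 + U) = (6 + U)*(42 + 14*sqrt(3)))
(-47 + 29)*f(4) = (-47 + 29)*(14*(3 + sqrt(3))*(6 + 4)) = -252*(3 + sqrt(3))*10 = -18*(420 + 140*sqrt(3)) = -7560 - 2520*sqrt(3)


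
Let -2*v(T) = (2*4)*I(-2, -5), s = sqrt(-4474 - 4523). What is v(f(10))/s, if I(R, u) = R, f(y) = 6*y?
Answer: -8*I*sqrt(8997)/8997 ≈ -0.084341*I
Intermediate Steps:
s = I*sqrt(8997) (s = sqrt(-8997) = I*sqrt(8997) ≈ 94.853*I)
v(T) = 8 (v(T) = -2*4*(-2)/2 = -4*(-2) = -1/2*(-16) = 8)
v(f(10))/s = 8/((I*sqrt(8997))) = 8*(-I*sqrt(8997)/8997) = -8*I*sqrt(8997)/8997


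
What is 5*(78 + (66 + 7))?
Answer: 755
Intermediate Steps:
5*(78 + (66 + 7)) = 5*(78 + 73) = 5*151 = 755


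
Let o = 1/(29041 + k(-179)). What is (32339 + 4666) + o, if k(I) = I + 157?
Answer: 1073848096/29019 ≈ 37005.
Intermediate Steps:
k(I) = 157 + I
o = 1/29019 (o = 1/(29041 + (157 - 179)) = 1/(29041 - 22) = 1/29019 ≈ 3.4460e-5)
(32339 + 4666) + o = (32339 + 4666) + 1/29019 = 37005 + 1/29019 = 1073848096/29019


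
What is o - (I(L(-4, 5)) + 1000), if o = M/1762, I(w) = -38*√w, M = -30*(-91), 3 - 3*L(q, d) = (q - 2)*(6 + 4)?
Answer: -879635/881 + 38*√21 ≈ -824.31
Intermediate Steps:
L(q, d) = 23/3 - 10*q/3 (L(q, d) = 1 - (q - 2)*(6 + 4)/3 = 1 - (-2 + q)*10/3 = 1 - (-20 + 10*q)/3 = 1 + (20/3 - 10*q/3) = 23/3 - 10*q/3)
M = 2730
o = 1365/881 (o = 2730/1762 = 2730*(1/1762) = 1365/881 ≈ 1.5494)
o - (I(L(-4, 5)) + 1000) = 1365/881 - (-38*√(23/3 - 10/3*(-4)) + 1000) = 1365/881 - (-38*√(23/3 + 40/3) + 1000) = 1365/881 - (-38*√21 + 1000) = 1365/881 - (1000 - 38*√21) = 1365/881 + (-1000 + 38*√21) = -879635/881 + 38*√21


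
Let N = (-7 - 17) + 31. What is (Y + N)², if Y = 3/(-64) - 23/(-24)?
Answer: 2307361/36864 ≈ 62.591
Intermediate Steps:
N = 7 (N = -24 + 31 = 7)
Y = 175/192 (Y = 3*(-1/64) - 23*(-1/24) = -3/64 + 23/24 = 175/192 ≈ 0.91146)
(Y + N)² = (175/192 + 7)² = (1519/192)² = 2307361/36864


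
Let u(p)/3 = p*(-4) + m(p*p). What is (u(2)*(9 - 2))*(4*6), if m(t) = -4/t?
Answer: -4536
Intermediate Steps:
u(p) = -12*p - 12/p² (u(p) = 3*(p*(-4) - 4/p²) = 3*(-4*p - 4/p²) = -12*p - 12/p²)
(u(2)*(9 - 2))*(4*6) = ((-12*2 - 12/2²)*(9 - 2))*(4*6) = ((-24 - 12*¼)*(9 - 1*2))*24 = ((-24 - 3)*(9 - 2))*24 = -27*7*24 = -189*24 = -4536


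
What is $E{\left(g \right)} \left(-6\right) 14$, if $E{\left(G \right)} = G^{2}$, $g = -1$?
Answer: $-84$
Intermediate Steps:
$E{\left(g \right)} \left(-6\right) 14 = \left(-1\right)^{2} \left(-6\right) 14 = 1 \left(-6\right) 14 = \left(-6\right) 14 = -84$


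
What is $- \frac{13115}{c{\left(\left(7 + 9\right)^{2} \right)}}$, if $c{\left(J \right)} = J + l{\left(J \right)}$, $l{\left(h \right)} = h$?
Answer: $- \frac{13115}{512} \approx -25.615$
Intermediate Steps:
$c{\left(J \right)} = 2 J$ ($c{\left(J \right)} = J + J = 2 J$)
$- \frac{13115}{c{\left(\left(7 + 9\right)^{2} \right)}} = - \frac{13115}{2 \left(7 + 9\right)^{2}} = - \frac{13115}{2 \cdot 16^{2}} = - \frac{13115}{2 \cdot 256} = - \frac{13115}{512}$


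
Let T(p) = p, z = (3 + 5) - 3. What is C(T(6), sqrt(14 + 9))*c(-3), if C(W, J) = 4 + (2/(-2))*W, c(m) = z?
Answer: -10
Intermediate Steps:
z = 5 (z = 8 - 3 = 5)
c(m) = 5
C(W, J) = 4 - W (C(W, J) = 4 + (2*(-1/2))*W = 4 - W)
C(T(6), sqrt(14 + 9))*c(-3) = (4 - 1*6)*5 = (4 - 6)*5 = -2*5 = -10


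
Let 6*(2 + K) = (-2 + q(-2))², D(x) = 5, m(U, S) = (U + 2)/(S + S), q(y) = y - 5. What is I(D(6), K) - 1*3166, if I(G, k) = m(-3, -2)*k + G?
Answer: -25265/8 ≈ -3158.1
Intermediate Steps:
q(y) = -5 + y
m(U, S) = (2 + U)/(2*S) (m(U, S) = (2 + U)/((2*S)) = (2 + U)*(1/(2*S)) = (2 + U)/(2*S))
K = 23/2 (K = -2 + (-2 + (-5 - 2))²/6 = -2 + (-2 - 7)²/6 = -2 + (⅙)*(-9)² = -2 + (⅙)*81 = -2 + 27/2 = 23/2 ≈ 11.500)
I(G, k) = G + k/4 (I(G, k) = ((½)*(2 - 3)/(-2))*k + G = ((½)*(-½)*(-1))*k + G = k/4 + G = G + k/4)
I(D(6), K) - 1*3166 = (5 + (¼)*(23/2)) - 1*3166 = (5 + 23/8) - 3166 = 63/8 - 3166 = -25265/8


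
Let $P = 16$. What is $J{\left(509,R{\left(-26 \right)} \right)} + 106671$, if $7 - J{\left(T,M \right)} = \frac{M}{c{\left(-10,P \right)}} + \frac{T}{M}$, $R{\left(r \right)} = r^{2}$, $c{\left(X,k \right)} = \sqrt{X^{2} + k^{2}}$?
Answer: $\frac{72113819}{676} - \frac{338 \sqrt{89}}{89} \approx 1.0664 \cdot 10^{5}$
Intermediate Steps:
$J{\left(T,M \right)} = 7 - \frac{T}{M} - \frac{M \sqrt{89}}{178}$ ($J{\left(T,M \right)} = 7 - \left(\frac{M}{\sqrt{\left(-10\right)^{2} + 16^{2}}} + \frac{T}{M}\right) = 7 - \left(\frac{M}{\sqrt{100 + 256}} + \frac{T}{M}\right) = 7 - \left(\frac{M}{\sqrt{356}} + \frac{T}{M}\right) = 7 - \left(\frac{M}{2 \sqrt{89}} + \frac{T}{M}\right) = 7 - \left(M \frac{\sqrt{89}}{178} + \frac{T}{M}\right) = 7 - \left(\frac{M \sqrt{89}}{178} + \frac{T}{M}\right) = 7 - \left(\frac{T}{M} + \frac{M \sqrt{89}}{178}\right) = 7 - \frac{T}{M} - \frac{M \sqrt{89}}{178}$)
$J{\left(509,R{\left(-26 \right)} \right)} + 106671 = \left(7 - \frac{509}{\left(-26\right)^{2}} - \frac{\left(-26\right)^{2} \sqrt{89}}{178}\right) + 106671 = \left(7 - \frac{509}{676} - \frac{338 \sqrt{89}}{89}\right) + 106671 = \left(\frac{4223}{676} - \frac{338 \sqrt{89}}{89}\right) + 106671 = \frac{72113819}{676} - \frac{338 \sqrt{89}}{89}$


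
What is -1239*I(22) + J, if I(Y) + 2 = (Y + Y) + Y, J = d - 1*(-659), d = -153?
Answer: -78790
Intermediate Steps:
J = 506 (J = -153 - 1*(-659) = -153 + 659 = 506)
I(Y) = -2 + 3*Y (I(Y) = -2 + ((Y + Y) + Y) = -2 + (2*Y + Y) = -2 + 3*Y)
-1239*I(22) + J = -1239*(-2 + 3*22) + 506 = -1239*(-2 + 66) + 506 = -1239*64 + 506 = -79296 + 506 = -78790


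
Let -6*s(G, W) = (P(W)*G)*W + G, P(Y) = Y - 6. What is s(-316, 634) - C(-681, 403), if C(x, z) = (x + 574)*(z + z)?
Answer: 63166900/3 ≈ 2.1056e+7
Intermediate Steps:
P(Y) = -6 + Y
C(x, z) = 2*z*(574 + x) (C(x, z) = (574 + x)*(2*z) = 2*z*(574 + x))
s(G, W) = -G/6 - G*W*(-6 + W)/6 (s(G, W) = -(((-6 + W)*G)*W + G)/6 = -((G*(-6 + W))*W + G)/6 = -(G*W*(-6 + W) + G)/6 = -(G + G*W*(-6 + W))/6 = -G/6 - G*W*(-6 + W)/6)
s(-316, 634) - C(-681, 403) = -⅙*(-316)*(1 + 634*(-6 + 634)) - 2*403*(574 - 681) = -⅙*(-316)*(1 + 634*628) - 2*403*(-107) = -⅙*(-316)*(1 + 398152) - 1*(-86242) = -⅙*(-316)*398153 + 86242 = 62908174/3 + 86242 = 63166900/3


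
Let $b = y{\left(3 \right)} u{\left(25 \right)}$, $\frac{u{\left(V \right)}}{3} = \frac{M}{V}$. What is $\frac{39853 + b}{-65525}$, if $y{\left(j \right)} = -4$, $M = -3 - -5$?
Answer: $- \frac{996301}{1638125} \approx -0.6082$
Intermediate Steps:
$M = 2$ ($M = -3 + 5 = 2$)
$u{\left(V \right)} = \frac{6}{V}$ ($u{\left(V \right)} = 3 \frac{2}{V} = \frac{6}{V}$)
$b = - \frac{24}{25}$ ($b = - 4 \cdot \frac{6}{25} = - 4 \cdot 6 \cdot \frac{1}{25} = \left(-4\right) \frac{6}{25} = - \frac{24}{25} \approx -0.96$)
$\frac{39853 + b}{-65525} = \frac{39853 - \frac{24}{25}}{-65525} = \frac{996301}{25} \left(- \frac{1}{65525}\right) = - \frac{996301}{1638125}$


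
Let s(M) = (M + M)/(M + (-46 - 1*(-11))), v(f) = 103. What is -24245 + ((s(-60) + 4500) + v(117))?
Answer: -373174/19 ≈ -19641.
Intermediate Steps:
s(M) = 2*M/(-35 + M) (s(M) = (2*M)/(M + (-46 + 11)) = (2*M)/(M - 35) = (2*M)/(-35 + M) = 2*M/(-35 + M))
-24245 + ((s(-60) + 4500) + v(117)) = -24245 + ((2*(-60)/(-35 - 60) + 4500) + 103) = -24245 + ((2*(-60)/(-95) + 4500) + 103) = -24245 + ((2*(-60)*(-1/95) + 4500) + 103) = -24245 + ((24/19 + 4500) + 103) = -24245 + (85524/19 + 103) = -24245 + 87481/19 = -373174/19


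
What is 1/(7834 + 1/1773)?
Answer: 1773/13889683 ≈ 0.00012765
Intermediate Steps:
1/(7834 + 1/1773) = 1/(13889683/1773) = 1773/13889683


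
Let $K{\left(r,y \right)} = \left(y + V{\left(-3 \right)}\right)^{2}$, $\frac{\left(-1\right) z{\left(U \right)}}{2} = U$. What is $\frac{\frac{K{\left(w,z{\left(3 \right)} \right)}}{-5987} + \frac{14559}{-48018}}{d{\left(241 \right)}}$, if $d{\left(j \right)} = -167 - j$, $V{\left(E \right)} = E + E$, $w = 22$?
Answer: $\frac{31359775}{39097792176} \approx 0.00080209$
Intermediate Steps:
$z{\left(U \right)} = - 2 U$
$V{\left(E \right)} = 2 E$
$K{\left(r,y \right)} = \left(-6 + y\right)^{2}$ ($K{\left(r,y \right)} = \left(y + 2 \left(-3\right)\right)^{2} = \left(y - 6\right)^{2} = \left(-6 + y\right)^{2}$)
$\frac{\frac{K{\left(w,z{\left(3 \right)} \right)}}{-5987} + \frac{14559}{-48018}}{d{\left(241 \right)}} = \frac{\frac{\left(-6 - 6\right)^{2}}{-5987} + \frac{14559}{-48018}}{-167 - 241} = \frac{\left(-6 - 6\right)^{2} \left(- \frac{1}{5987}\right) + 14559 \left(- \frac{1}{48018}\right)}{-167 - 241} = \frac{\left(-12\right)^{2} \left(- \frac{1}{5987}\right) - \frac{4853}{16006}}{-408} = \left(144 \left(- \frac{1}{5987}\right) - \frac{4853}{16006}\right) \left(- \frac{1}{408}\right) = \left(- \frac{144}{5987} - \frac{4853}{16006}\right) \left(- \frac{1}{408}\right) = \left(- \frac{31359775}{95827922}\right) \left(- \frac{1}{408}\right) = \frac{31359775}{39097792176}$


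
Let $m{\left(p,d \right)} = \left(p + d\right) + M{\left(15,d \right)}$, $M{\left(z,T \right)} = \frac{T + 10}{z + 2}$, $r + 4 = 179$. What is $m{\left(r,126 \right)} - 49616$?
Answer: $-49307$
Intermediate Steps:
$r = 175$ ($r = -4 + 179 = 175$)
$M{\left(z,T \right)} = \frac{10 + T}{2 + z}$
$m{\left(p,d \right)} = \frac{10}{17} + p + \frac{18 d}{17}$ ($m{\left(p,d \right)} = \left(p + d\right) + \frac{10 + d}{2 + 15} = \left(d + p\right) + \frac{10 + d}{17} = \left(d + p\right) + \left(\frac{10}{17} + \frac{d}{17}\right) = \frac{10}{17} + p + \frac{18 d}{17}$)
$m{\left(r,126 \right)} - 49616 = \left(\frac{10}{17} + 175 + \frac{18}{17} \cdot 126\right) - 49616 = \left(\frac{10}{17} + 175 + \frac{2268}{17}\right) - 49616 = 309 - 49616 = -49307$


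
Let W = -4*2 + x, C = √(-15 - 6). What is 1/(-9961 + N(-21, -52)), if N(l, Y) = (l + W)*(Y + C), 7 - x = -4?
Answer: I/(-9025*I + 18*√21) ≈ -0.00011079 + 1.0126e-6*I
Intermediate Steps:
x = 11 (x = 7 - 1*(-4) = 7 + 4 = 11)
C = I*√21 (C = √(-21) = I*√21 ≈ 4.5826*I)
W = 3 (W = -4*2 + 11 = -8 + 11 = 3)
N(l, Y) = (3 + l)*(Y + I*√21) (N(l, Y) = (l + 3)*(Y + I*√21) = (3 + l)*(Y + I*√21))
1/(-9961 + N(-21, -52)) = 1/(-9961 + (3*(-52) - 52*(-21) + 3*I*√21 + I*(-21)*√21)) = 1/(-9961 + (-156 + 1092 + 3*I*√21 - 21*I*√21)) = 1/(-9961 + (936 - 18*I*√21)) = 1/(-9025 - 18*I*√21)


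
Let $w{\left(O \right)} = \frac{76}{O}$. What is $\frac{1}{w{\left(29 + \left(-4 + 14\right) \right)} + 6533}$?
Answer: $\frac{39}{254863} \approx 0.00015302$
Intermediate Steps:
$\frac{1}{w{\left(29 + \left(-4 + 14\right) \right)} + 6533} = \frac{1}{\frac{76}{29 + \left(-4 + 14\right)} + 6533} = \frac{1}{\frac{76}{29 + 10} + 6533} = \frac{1}{\frac{76}{39} + 6533} = \frac{1}{\frac{254863}{39}} = \frac{39}{254863}$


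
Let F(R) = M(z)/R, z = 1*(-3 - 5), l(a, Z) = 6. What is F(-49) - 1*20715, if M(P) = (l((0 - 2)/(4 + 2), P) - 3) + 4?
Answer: -145006/7 ≈ -20715.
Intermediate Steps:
z = -8 (z = 1*(-8) = -8)
M(P) = 7 (M(P) = (6 - 3) + 4 = 3 + 4 = 7)
F(R) = 7/R
F(-49) - 1*20715 = 7/(-49) - 1*20715 = 7*(-1/49) - 20715 = -⅐ - 20715 = -145006/7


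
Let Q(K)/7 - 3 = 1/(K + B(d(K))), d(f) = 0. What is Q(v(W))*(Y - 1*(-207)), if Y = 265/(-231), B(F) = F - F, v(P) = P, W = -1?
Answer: 95104/33 ≈ 2881.9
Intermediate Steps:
B(F) = 0
Y = -265/231 (Y = 265*(-1/231) = -265/231 ≈ -1.1472)
Q(K) = 21 + 7/K (Q(K) = 21 + 7/(K + 0) = 21 + 7/K)
Q(v(W))*(Y - 1*(-207)) = (21 + 7/(-1))*(-265/231 - 1*(-207)) = (21 + 7*(-1))*(-265/231 + 207) = (21 - 7)*(47552/231) = 14*(47552/231) = 95104/33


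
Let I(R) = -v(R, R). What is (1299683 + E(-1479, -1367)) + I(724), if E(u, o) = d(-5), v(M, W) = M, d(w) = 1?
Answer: 1298960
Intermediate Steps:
E(u, o) = 1
I(R) = -R
(1299683 + E(-1479, -1367)) + I(724) = (1299683 + 1) - 1*724 = 1299684 - 724 = 1298960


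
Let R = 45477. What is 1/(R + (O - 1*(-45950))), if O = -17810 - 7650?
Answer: 1/65967 ≈ 1.5159e-5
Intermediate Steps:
O = -25460
1/(R + (O - 1*(-45950))) = 1/(45477 + (-25460 - 1*(-45950))) = 1/(45477 + (-25460 + 45950)) = 1/(45477 + 20490) = 1/65967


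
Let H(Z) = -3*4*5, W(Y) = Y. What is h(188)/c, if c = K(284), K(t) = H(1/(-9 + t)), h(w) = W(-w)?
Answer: 47/15 ≈ 3.1333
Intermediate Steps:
h(w) = -w
H(Z) = -60 (H(Z) = -12*5 = -60)
K(t) = -60
c = -60
h(188)/c = -1*188/(-60) = -188*(-1/60) = 47/15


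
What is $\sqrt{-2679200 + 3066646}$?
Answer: $\sqrt{387446} \approx 622.45$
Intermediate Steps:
$\sqrt{-2679200 + 3066646} = \sqrt{387446}$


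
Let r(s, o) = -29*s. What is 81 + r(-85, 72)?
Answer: 2546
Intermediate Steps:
81 + r(-85, 72) = 81 - 29*(-85) = 81 + 2465 = 2546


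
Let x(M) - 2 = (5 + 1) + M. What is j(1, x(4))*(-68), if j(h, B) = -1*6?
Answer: 408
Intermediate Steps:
x(M) = 8 + M (x(M) = 2 + ((5 + 1) + M) = 2 + (6 + M) = 8 + M)
j(h, B) = -6
j(1, x(4))*(-68) = -6*(-68) = 408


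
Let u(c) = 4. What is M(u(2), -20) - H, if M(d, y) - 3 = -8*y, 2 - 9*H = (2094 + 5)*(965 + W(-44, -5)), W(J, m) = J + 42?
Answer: 2022802/9 ≈ 2.2476e+5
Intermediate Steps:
W(J, m) = 42 + J
H = -2021335/9 (H = 2/9 - (2094 + 5)*(965 + (42 - 44))/9 = 2/9 - 2099*(965 - 2)/9 = 2/9 - 2099*963/9 = 2/9 - 1/9*2021337 = 2/9 - 224593 = -2021335/9 ≈ -2.2459e+5)
M(d, y) = 3 - 8*y
M(u(2), -20) - H = (3 - 8*(-20)) - 1*(-2021335/9) = (3 + 160) + 2021335/9 = 163 + 2021335/9 = 2022802/9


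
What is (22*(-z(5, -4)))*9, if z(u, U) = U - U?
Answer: 0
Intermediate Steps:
z(u, U) = 0
(22*(-z(5, -4)))*9 = (22*(-1*0))*9 = (22*0)*9 = 0*9 = 0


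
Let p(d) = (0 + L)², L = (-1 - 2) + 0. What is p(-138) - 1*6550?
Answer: -6541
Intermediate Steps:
L = -3 (L = -3 + 0 = -3)
p(d) = 9 (p(d) = (0 - 3)² = (-3)² = 9)
p(-138) - 1*6550 = 9 - 1*6550 = 9 - 6550 = -6541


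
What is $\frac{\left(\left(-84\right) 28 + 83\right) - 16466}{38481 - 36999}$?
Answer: $- \frac{6245}{494} \approx -12.642$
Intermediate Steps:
$\frac{\left(\left(-84\right) 28 + 83\right) - 16466}{38481 - 36999} = \frac{\left(-2352 + 83\right) + \left(-24523 + 8057\right)}{1482} = \left(-2269 - 16466\right) \frac{1}{1482} = \left(-18735\right) \frac{1}{1482} = - \frac{6245}{494}$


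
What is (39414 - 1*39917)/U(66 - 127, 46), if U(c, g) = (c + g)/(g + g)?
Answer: 46276/15 ≈ 3085.1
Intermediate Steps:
U(c, g) = (c + g)/(2*g) (U(c, g) = (c + g)/((2*g)) = (c + g)*(1/(2*g)) = (c + g)/(2*g))
(39414 - 1*39917)/U(66 - 127, 46) = (39414 - 1*39917)/(((½)*((66 - 127) + 46)/46)) = (39414 - 39917)/(((½)*(1/46)*(-61 + 46))) = -503/((½)*(1/46)*(-15)) = -503/(-15/92) = -503*(-92/15) = 46276/15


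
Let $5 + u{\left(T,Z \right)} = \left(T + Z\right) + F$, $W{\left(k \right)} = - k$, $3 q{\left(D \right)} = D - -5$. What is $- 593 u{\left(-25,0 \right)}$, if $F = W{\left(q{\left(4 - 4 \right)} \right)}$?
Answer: $\frac{56335}{3} \approx 18778.0$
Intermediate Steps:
$q{\left(D \right)} = \frac{5}{3} + \frac{D}{3}$ ($q{\left(D \right)} = \frac{D - -5}{3} = \frac{D + 5}{3} = \frac{5 + D}{3} = \frac{5}{3} + \frac{D}{3}$)
$F = - \frac{5}{3}$ ($F = - (\frac{5}{3} + \frac{4 - 4}{3}) = - (\frac{5}{3} + \frac{1}{3} \cdot 0) = - (\frac{5}{3} + 0) = \left(-1\right) \frac{5}{3} = - \frac{5}{3} \approx -1.6667$)
$u{\left(T,Z \right)} = - \frac{20}{3} + T + Z$ ($u{\left(T,Z \right)} = -5 - \left(\frac{5}{3} - T - Z\right) = -5 + \left(- \frac{5}{3} + T + Z\right) = - \frac{20}{3} + T + Z$)
$- 593 u{\left(-25,0 \right)} = - 593 \left(- \frac{20}{3} - 25 + 0\right) = \left(-593\right) \left(- \frac{95}{3}\right) = \frac{56335}{3}$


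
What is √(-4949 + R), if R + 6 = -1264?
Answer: 3*I*√691 ≈ 78.861*I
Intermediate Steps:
R = -1270 (R = -6 - 1264 = -1270)
√(-4949 + R) = √(-4949 - 1270) = √(-6219) = 3*I*√691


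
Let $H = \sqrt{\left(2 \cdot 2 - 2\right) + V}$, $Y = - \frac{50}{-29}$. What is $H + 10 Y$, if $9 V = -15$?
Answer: $\frac{500}{29} + \frac{\sqrt{3}}{3} \approx 17.819$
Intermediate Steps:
$V = - \frac{5}{3}$ ($V = \frac{1}{9} \left(-15\right) = - \frac{5}{3} \approx -1.6667$)
$Y = \frac{50}{29}$ ($Y = \left(-50\right) \left(- \frac{1}{29}\right) = \frac{50}{29} \approx 1.7241$)
$H = \frac{\sqrt{3}}{3}$ ($H = \sqrt{\left(2 \cdot 2 - 2\right) - \frac{5}{3}} = \sqrt{\left(4 - 2\right) - \frac{5}{3}} = \sqrt{2 - \frac{5}{3}} = \sqrt{\frac{1}{3}} = \frac{\sqrt{3}}{3} \approx 0.57735$)
$H + 10 Y = \frac{\sqrt{3}}{3} + 10 \cdot \frac{50}{29} = \frac{\sqrt{3}}{3} + \frac{500}{29} = \frac{500}{29} + \frac{\sqrt{3}}{3}$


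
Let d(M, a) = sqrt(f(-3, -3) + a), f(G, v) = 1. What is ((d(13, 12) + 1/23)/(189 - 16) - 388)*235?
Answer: -362804985/3979 + 235*sqrt(13)/173 ≈ -91175.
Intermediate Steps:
d(M, a) = sqrt(1 + a)
((d(13, 12) + 1/23)/(189 - 16) - 388)*235 = ((sqrt(1 + 12) + 1/23)/(189 - 16) - 388)*235 = ((sqrt(13) + 1/23)/173 - 388)*235 = ((1/23 + sqrt(13))*(1/173) - 388)*235 = ((1/3979 + sqrt(13)/173) - 388)*235 = (-1543851/3979 + sqrt(13)/173)*235 = -362804985/3979 + 235*sqrt(13)/173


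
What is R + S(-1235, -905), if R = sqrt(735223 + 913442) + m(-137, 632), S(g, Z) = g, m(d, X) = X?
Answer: -603 + 3*sqrt(183185) ≈ 681.00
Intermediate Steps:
R = 632 + 3*sqrt(183185) (R = sqrt(735223 + 913442) + 632 = sqrt(1648665) + 632 = 3*sqrt(183185) + 632 = 632 + 3*sqrt(183185) ≈ 1916.0)
R + S(-1235, -905) = (632 + 3*sqrt(183185)) - 1235 = -603 + 3*sqrt(183185)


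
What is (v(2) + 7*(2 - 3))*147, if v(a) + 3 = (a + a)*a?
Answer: -294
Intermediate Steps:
v(a) = -3 + 2*a² (v(a) = -3 + (a + a)*a = -3 + (2*a)*a = -3 + 2*a²)
(v(2) + 7*(2 - 3))*147 = ((-3 + 2*2²) + 7*(2 - 3))*147 = ((-3 + 2*4) + 7*(-1))*147 = ((-3 + 8) - 7)*147 = (5 - 7)*147 = -2*147 = -294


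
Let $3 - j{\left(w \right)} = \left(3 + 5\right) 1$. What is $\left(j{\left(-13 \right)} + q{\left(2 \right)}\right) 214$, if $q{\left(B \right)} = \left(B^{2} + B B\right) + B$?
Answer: $1070$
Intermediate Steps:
$j{\left(w \right)} = -5$ ($j{\left(w \right)} = 3 - \left(3 + 5\right) 1 = 3 - 8 \cdot 1 = 3 - 8 = -5$)
$q{\left(B \right)} = B + 2 B^{2}$ ($q{\left(B \right)} = \left(B^{2} + B^{2}\right) + B = 2 B^{2} + B = B + 2 B^{2}$)
$\left(j{\left(-13 \right)} + q{\left(2 \right)}\right) 214 = \left(-5 + 2 \left(1 + 2 \cdot 2\right)\right) 214 = \left(-5 + 2 \left(1 + 4\right)\right) 214 = \left(-5 + 2 \cdot 5\right) 214 = \left(-5 + 10\right) 214 = 5 \cdot 214 = 1070$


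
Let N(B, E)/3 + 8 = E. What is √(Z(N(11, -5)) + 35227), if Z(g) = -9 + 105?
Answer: √35323 ≈ 187.94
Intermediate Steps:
N(B, E) = -24 + 3*E
Z(g) = 96
√(Z(N(11, -5)) + 35227) = √(96 + 35227) = √35323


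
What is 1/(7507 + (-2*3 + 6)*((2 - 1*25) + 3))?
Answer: 1/7507 ≈ 0.00013321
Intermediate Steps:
1/(7507 + (-2*3 + 6)*((2 - 1*25) + 3)) = 1/(7507 + (-6 + 6)*((2 - 25) + 3)) = 1/(7507 + 0*(-23 + 3)) = 1/(7507 + 0*(-20)) = 1/(7507 + 0) = 1/7507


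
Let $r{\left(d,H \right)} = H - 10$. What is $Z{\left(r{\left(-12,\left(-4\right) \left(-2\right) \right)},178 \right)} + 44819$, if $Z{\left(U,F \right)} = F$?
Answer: $44997$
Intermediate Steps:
$r{\left(d,H \right)} = -10 + H$
$Z{\left(r{\left(-12,\left(-4\right) \left(-2\right) \right)},178 \right)} + 44819 = 178 + 44819 = 44997$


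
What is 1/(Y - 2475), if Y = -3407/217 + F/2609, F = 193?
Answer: -566153/1410075657 ≈ -0.00040151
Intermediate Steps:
Y = -8846982/566153 (Y = -3407/217 + 193/2609 = -8846982/566153 ≈ -15.626)
1/(Y - 2475) = 1/(-8846982/566153 - 2475) = 1/(-1410075657/566153) = -566153/1410075657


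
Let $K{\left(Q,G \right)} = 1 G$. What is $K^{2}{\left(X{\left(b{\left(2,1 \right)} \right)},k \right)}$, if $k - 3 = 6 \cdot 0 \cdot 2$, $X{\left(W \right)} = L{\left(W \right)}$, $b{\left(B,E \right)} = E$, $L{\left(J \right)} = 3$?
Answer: $9$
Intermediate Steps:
$X{\left(W \right)} = 3$
$k = 3$ ($k = 3 + 6 \cdot 0 \cdot 2 = 3 + 0 \cdot 2 = 3 + 0 = 3$)
$K{\left(Q,G \right)} = G$
$K^{2}{\left(X{\left(b{\left(2,1 \right)} \right)},k \right)} = 3^{2} = 9$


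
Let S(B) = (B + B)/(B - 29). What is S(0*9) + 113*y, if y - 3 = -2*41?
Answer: -8927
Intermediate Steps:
y = -79 (y = 3 - 2*41 = 3 - 82 = -79)
S(B) = 2*B/(-29 + B) (S(B) = (2*B)/(-29 + B) = 2*B/(-29 + B))
S(0*9) + 113*y = 2*(0*9)/(-29 + 0*9) + 113*(-79) = 2*0/(-29 + 0) - 8927 = 2*0/(-29) - 8927 = 2*0*(-1/29) - 8927 = 0 - 8927 = -8927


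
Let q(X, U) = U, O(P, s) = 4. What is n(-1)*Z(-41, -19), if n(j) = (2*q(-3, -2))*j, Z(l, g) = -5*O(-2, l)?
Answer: -80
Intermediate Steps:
Z(l, g) = -20 (Z(l, g) = -5*4 = -20)
n(j) = -4*j (n(j) = (2*(-2))*j = -4*j)
n(-1)*Z(-41, -19) = -4*(-1)*(-20) = 4*(-20) = -80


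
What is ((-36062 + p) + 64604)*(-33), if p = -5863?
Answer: -748407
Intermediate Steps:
((-36062 + p) + 64604)*(-33) = ((-36062 - 5863) + 64604)*(-33) = (-41925 + 64604)*(-33) = 22679*(-33) = -748407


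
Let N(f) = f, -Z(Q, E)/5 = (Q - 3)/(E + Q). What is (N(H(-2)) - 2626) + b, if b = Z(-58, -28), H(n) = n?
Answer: -226313/86 ≈ -2631.5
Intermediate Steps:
Z(Q, E) = -5*(-3 + Q)/(E + Q) (Z(Q, E) = -5*(Q - 3)/(E + Q) = -5*(-3 + Q)/(E + Q))
b = -305/86 (b = 5*(3 - 1*(-58))/(-28 - 58) = 5*(3 + 58)/(-86) = 5*(-1/86)*61 = -305/86 ≈ -3.5465)
(N(H(-2)) - 2626) + b = (-2 - 2626) - 305/86 = -2628 - 305/86 = -226313/86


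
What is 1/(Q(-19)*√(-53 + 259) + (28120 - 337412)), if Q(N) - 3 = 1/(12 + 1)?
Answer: -13067587/4041700036004 - 65*√206/2020850018002 ≈ -3.2337e-6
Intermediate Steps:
Q(N) = 40/13 (Q(N) = 3 + 1/(12 + 1) = 3 + 1/13 = 40/13)
1/(Q(-19)*√(-53 + 259) + (28120 - 337412)) = 1/(40*√(-53 + 259)/13 + (28120 - 337412)) = 1/(40*√206/13 - 309292) = 1/(-309292 + 40*√206/13)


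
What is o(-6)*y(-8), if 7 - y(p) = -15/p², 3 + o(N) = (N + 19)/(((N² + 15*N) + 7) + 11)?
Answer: -56023/2304 ≈ -24.316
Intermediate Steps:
o(N) = -3 + (19 + N)/(18 + N² + 15*N) (o(N) = -3 + (N + 19)/(((N² + 15*N) + 7) + 11) = -3 + (19 + N)/((7 + N² + 15*N) + 11) = -3 + (19 + N)/(18 + N² + 15*N))
y(p) = 7 + 15/p² (y(p) = 7 - (-15)/(p*p) = 7 - (-15)/(p²) = 7 - (-15)/p² = 7 + 15/p²)
o(-6)*y(-8) = ((-35 - 44*(-6) - 3*(-6)²)/(18 + (-6)² + 15*(-6)))*(7 + 15/(-8)²) = ((-35 + 264 - 3*36)/(18 + 36 - 90))*(7 + 15*(1/64)) = ((-35 + 264 - 108)/(-36))*(7 + 15/64) = -1/36*121*(463/64) = -121/36*463/64 = -56023/2304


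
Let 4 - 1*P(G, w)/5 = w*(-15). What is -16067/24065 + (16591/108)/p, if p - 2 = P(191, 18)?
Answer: -1981481377/3565855440 ≈ -0.55568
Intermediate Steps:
P(G, w) = 20 + 75*w (P(G, w) = 20 - 5*w*(-15) = 20 - (-75)*w = 20 + 75*w)
p = 1372 (p = 2 + (20 + 75*18) = 2 + (20 + 1350) = 2 + 1370 = 1372)
-16067/24065 + (16591/108)/p = -16067/24065 + (16591/108)/1372 = -16067*1/24065 + (16591*(1/108))*(1/1372) = -16067/24065 + (16591/108)*(1/1372) = -16067/24065 + 16591/148176 = -1981481377/3565855440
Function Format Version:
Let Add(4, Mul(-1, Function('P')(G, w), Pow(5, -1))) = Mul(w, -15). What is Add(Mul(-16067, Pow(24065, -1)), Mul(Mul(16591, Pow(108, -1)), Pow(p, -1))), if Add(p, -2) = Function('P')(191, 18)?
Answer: Rational(-1981481377, 3565855440) ≈ -0.55568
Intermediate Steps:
Function('P')(G, w) = Add(20, Mul(75, w)) (Function('P')(G, w) = Add(20, Mul(-5, Mul(w, -15))) = Add(20, Mul(-5, Mul(-15, w))) = Add(20, Mul(75, w)))
p = 1372 (p = Add(2, Add(20, Mul(75, 18))) = Add(2, Add(20, 1350)) = Add(2, 1370) = 1372)
Add(Mul(-16067, Pow(24065, -1)), Mul(Mul(16591, Pow(108, -1)), Pow(p, -1))) = Add(Mul(-16067, Pow(24065, -1)), Mul(Mul(16591, Pow(108, -1)), Pow(1372, -1))) = Add(Mul(-16067, Rational(1, 24065)), Mul(Mul(16591, Rational(1, 108)), Rational(1, 1372))) = Add(Rational(-16067, 24065), Mul(Rational(16591, 108), Rational(1, 1372))) = Add(Rational(-16067, 24065), Rational(16591, 148176)) = Rational(-1981481377, 3565855440)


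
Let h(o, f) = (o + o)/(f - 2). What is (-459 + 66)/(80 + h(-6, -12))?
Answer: -2751/566 ≈ -4.8604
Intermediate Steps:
h(o, f) = 2*o/(-2 + f) (h(o, f) = (2*o)/(-2 + f) = 2*o/(-2 + f))
(-459 + 66)/(80 + h(-6, -12)) = (-459 + 66)/(80 + 2*(-6)/(-2 - 12)) = -393/(80 + 2*(-6)/(-14)) = -393/(80 + 2*(-6)*(-1/14)) = -393/(80 + 6/7) = -393/566/7 = -393*7/566 = -2751/566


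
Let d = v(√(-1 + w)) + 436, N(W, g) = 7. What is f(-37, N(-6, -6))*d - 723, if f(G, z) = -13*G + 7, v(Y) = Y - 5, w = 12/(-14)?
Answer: 209605 + 488*I*√91/7 ≈ 2.0961e+5 + 665.03*I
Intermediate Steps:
w = -6/7 (w = 12*(-1/14) = -6/7 ≈ -0.85714)
v(Y) = -5 + Y
f(G, z) = 7 - 13*G
d = 431 + I*√91/7 (d = (-5 + √(-1 - 6/7)) + 436 = (-5 + √(-13/7)) + 436 = (-5 + I*√91/7) + 436 = 431 + I*√91/7 ≈ 431.0 + 1.3628*I)
f(-37, N(-6, -6))*d - 723 = (7 - 13*(-37))*(431 + I*√91/7) - 723 = (7 + 481)*(431 + I*√91/7) - 723 = 488*(431 + I*√91/7) - 723 = (210328 + 488*I*√91/7) - 723 = 209605 + 488*I*√91/7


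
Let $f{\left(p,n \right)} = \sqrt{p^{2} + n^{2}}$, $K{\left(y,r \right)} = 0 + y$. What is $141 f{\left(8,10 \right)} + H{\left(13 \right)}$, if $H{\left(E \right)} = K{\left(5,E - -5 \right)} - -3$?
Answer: $8 + 282 \sqrt{41} \approx 1813.7$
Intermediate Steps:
$K{\left(y,r \right)} = y$
$H{\left(E \right)} = 8$ ($H{\left(E \right)} = 5 - -3 = 5 + 3 = 8$)
$f{\left(p,n \right)} = \sqrt{n^{2} + p^{2}}$
$141 f{\left(8,10 \right)} + H{\left(13 \right)} = 141 \sqrt{10^{2} + 8^{2}} + 8 = 141 \sqrt{100 + 64} + 8 = 141 \sqrt{164} + 8 = 141 \cdot 2 \sqrt{41} + 8 = 282 \sqrt{41} + 8 = 8 + 282 \sqrt{41}$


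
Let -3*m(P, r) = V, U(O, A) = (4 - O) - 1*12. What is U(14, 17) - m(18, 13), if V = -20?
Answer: -86/3 ≈ -28.667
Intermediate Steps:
U(O, A) = -8 - O (U(O, A) = (4 - O) - 12 = -8 - O)
m(P, r) = 20/3 (m(P, r) = -⅓*(-20) = 20/3)
U(14, 17) - m(18, 13) = (-8 - 1*14) - 1*20/3 = (-8 - 14) - 20/3 = -22 - 20/3 = -86/3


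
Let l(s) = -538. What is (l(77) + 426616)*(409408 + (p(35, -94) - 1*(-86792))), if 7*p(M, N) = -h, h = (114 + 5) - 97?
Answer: 1479929951484/7 ≈ 2.1142e+11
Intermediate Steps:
h = 22 (h = 119 - 97 = 22)
p(M, N) = -22/7 (p(M, N) = (-1*22)/7 = (1/7)*(-22) = -22/7)
(l(77) + 426616)*(409408 + (p(35, -94) - 1*(-86792))) = (-538 + 426616)*(409408 + (-22/7 - 1*(-86792))) = 426078*(409408 + (-22/7 + 86792)) = 426078*(409408 + 607522/7) = 426078*(3473378/7) = 1479929951484/7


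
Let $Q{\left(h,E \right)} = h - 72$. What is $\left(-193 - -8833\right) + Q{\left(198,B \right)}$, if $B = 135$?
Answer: $8766$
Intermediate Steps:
$Q{\left(h,E \right)} = -72 + h$
$\left(-193 - -8833\right) + Q{\left(198,B \right)} = \left(-193 - -8833\right) + \left(-72 + 198\right) = \left(-193 + 8833\right) + 126 = 8640 + 126 = 8766$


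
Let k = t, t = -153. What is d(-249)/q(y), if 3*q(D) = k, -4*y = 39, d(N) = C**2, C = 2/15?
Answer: -4/11475 ≈ -0.00034858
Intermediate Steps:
C = 2/15 (C = 2*(1/15) = 2/15 ≈ 0.13333)
k = -153
d(N) = 4/225 (d(N) = (2/15)**2 = 4/225)
y = -39/4 (y = -1/4*39 = -39/4 ≈ -9.7500)
q(D) = -51 (q(D) = (1/3)*(-153) = -51)
d(-249)/q(y) = (4/225)/(-51) = (4/225)*(-1/51) = -4/11475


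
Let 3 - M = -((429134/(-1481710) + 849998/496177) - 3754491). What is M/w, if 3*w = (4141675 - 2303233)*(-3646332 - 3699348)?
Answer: 460043762184221183/551580969817416163266400 ≈ 8.3405e-7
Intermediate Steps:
w = -4501535543520 (w = ((4141675 - 2303233)*(-3646332 - 3699348))/3 = (1838442*(-7345680))/3 = (⅓)*(-13504606630560) = -4501535543520)
M = -1380131286552663549/367595211335 (M = 3 - (-1)*((429134/(-1481710) + 849998/496177) - 3754491) = 3 - (-1)*((429134*(-1/1481710) + 849998*(1/496177)) - 3754491) = 3 - (-1)*((-214567/740855 + 849998/496177) - 3754491) = 3 - (-1)*(523262057931/367595211335 - 3754491) = 3 - (-1)*(-1380132389338297554)/367595211335 = 3 - 1*1380132389338297554/367595211335 = 3 - 1380132389338297554/367595211335 = -1380131286552663549/367595211335 ≈ -3.7545e+6)
M/w = -1380131286552663549/367595211335/(-4501535543520) = -1380131286552663549/367595211335*(-1/4501535543520) = 460043762184221183/551580969817416163266400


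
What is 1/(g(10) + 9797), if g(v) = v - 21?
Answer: 1/9786 ≈ 0.00010219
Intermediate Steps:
g(v) = -21 + v
1/(g(10) + 9797) = 1/((-21 + 10) + 9797) = 1/(-11 + 9797) = 1/9786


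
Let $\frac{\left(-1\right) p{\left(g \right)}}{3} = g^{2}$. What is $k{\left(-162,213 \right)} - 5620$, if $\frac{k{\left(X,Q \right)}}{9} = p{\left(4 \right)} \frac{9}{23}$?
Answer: $- \frac{133148}{23} \approx -5789.0$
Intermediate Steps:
$p{\left(g \right)} = - 3 g^{2}$
$k{\left(X,Q \right)} = - \frac{3888}{23}$ ($k{\left(X,Q \right)} = 9 - 3 \cdot 4^{2} \cdot \frac{9}{23} = 9 \left(-3\right) 16 \cdot 9 \cdot \frac{1}{23} = 9 \left(\left(-48\right) \frac{9}{23}\right) = 9 \left(- \frac{432}{23}\right) = - \frac{3888}{23}$)
$k{\left(-162,213 \right)} - 5620 = - \frac{3888}{23} - 5620 = - \frac{133148}{23}$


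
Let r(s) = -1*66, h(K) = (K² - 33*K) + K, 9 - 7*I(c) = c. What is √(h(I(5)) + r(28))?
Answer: 11*I*√34/7 ≈ 9.1629*I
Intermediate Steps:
I(c) = 9/7 - c/7
h(K) = K² - 32*K
r(s) = -66
√(h(I(5)) + r(28)) = √((9/7 - ⅐*5)*(-32 + (9/7 - ⅐*5)) - 66) = √((9/7 - 5/7)*(-32 + (9/7 - 5/7)) - 66) = √(4*(-32 + 4/7)/7 - 66) = √((4/7)*(-220/7) - 66) = √(-880/49 - 66) = √(-4114/49) = 11*I*√34/7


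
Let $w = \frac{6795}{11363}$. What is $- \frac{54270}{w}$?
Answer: $- \frac{13703778}{151} \approx -90754.0$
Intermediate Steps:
$w = \frac{6795}{11363}$ ($w = 6795 \cdot \frac{1}{11363} = \frac{6795}{11363} \approx 0.59799$)
$- \frac{54270}{w} = - \frac{54270}{\frac{6795}{11363}} = \left(-54270\right) \frac{11363}{6795} = - \frac{13703778}{151}$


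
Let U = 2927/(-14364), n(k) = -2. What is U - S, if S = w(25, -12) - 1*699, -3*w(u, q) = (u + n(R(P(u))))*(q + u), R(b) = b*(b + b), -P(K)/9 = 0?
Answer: 11469121/14364 ≈ 798.46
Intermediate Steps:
P(K) = 0 (P(K) = -9*0 = 0)
R(b) = 2*b**2 (R(b) = b*(2*b) = 2*b**2)
U = -2927/14364 (U = 2927*(-1/14364) = -2927/14364 ≈ -0.20377)
w(u, q) = -(-2 + u)*(q + u)/3 (w(u, q) = -(u - 2)*(q + u)/3 = -(-2 + u)*(q + u)/3)
S = -2396/3 (S = (-1/3*25**2 + (2/3)*(-12) + (2/3)*25 - 1/3*(-12)*25) - 1*699 = (-1/3*625 - 8 + 50/3 + 100) - 699 = (-625/3 - 8 + 50/3 + 100) - 699 = -299/3 - 699 = -2396/3 ≈ -798.67)
U - S = -2927/14364 - 1*(-2396/3) = -2927/14364 + 2396/3 = 11469121/14364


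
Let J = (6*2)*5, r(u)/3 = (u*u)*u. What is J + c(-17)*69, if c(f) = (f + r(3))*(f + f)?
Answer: -150084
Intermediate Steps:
r(u) = 3*u**3 (r(u) = 3*((u*u)*u) = 3*(u**2*u) = 3*u**3)
J = 60 (J = 12*5 = 60)
c(f) = 2*f*(81 + f) (c(f) = (f + 3*3**3)*(f + f) = (f + 3*27)*(2*f) = (f + 81)*(2*f) = (81 + f)*(2*f) = 2*f*(81 + f))
J + c(-17)*69 = 60 + (2*(-17)*(81 - 17))*69 = 60 + (2*(-17)*64)*69 = 60 - 2176*69 = 60 - 150144 = -150084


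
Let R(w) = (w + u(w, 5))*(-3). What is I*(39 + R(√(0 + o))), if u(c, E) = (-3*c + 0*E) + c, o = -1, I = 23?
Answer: 897 + 69*I ≈ 897.0 + 69.0*I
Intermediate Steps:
u(c, E) = -2*c (u(c, E) = (-3*c + 0) + c = -3*c + c = -2*c)
R(w) = 3*w (R(w) = (w - 2*w)*(-3) = -w*(-3) = 3*w)
I*(39 + R(√(0 + o))) = 23*(39 + 3*√(0 - 1)) = 23*(39 + 3*√(-1)) = 23*(39 + 3*I) = 897 + 69*I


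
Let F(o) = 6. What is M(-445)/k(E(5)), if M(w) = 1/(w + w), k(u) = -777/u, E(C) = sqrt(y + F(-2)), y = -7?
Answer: I/691530 ≈ 1.4461e-6*I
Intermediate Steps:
E(C) = I (E(C) = sqrt(-7 + 6) = sqrt(-1) = I)
M(w) = 1/(2*w)
M(-445)/k(E(5)) = ((1/2)/(-445))/((-777*(-I))) = ((1/2)*(-1/445))/((-(-777)*I)) = -(-I/777)/890 = -(-1)*I/691530 = I/691530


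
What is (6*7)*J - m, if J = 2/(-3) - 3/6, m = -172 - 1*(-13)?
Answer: 110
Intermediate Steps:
m = -159 (m = -172 + 13 = -159)
J = -7/6 (J = 2*(-⅓) - 3*⅙ = -⅔ - ½ = -7/6 ≈ -1.1667)
(6*7)*J - m = (6*7)*(-7/6) - 1*(-159) = 42*(-7/6) + 159 = -49 + 159 = 110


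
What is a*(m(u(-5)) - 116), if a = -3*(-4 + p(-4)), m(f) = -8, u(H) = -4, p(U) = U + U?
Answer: -4464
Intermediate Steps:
p(U) = 2*U
a = 36 (a = -3*(-4 + 2*(-4)) = -3*(-4 - 8) = -3*(-12) = 36)
a*(m(u(-5)) - 116) = 36*(-8 - 116) = 36*(-124) = -4464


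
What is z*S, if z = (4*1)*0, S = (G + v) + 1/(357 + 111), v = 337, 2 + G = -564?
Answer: 0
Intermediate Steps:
G = -566 (G = -2 - 564 = -566)
S = -107171/468 (S = (-566 + 337) + 1/(357 + 111) = -229 + 1/468 = -107171/468 ≈ -229.00)
z = 0 (z = 4*0 = 0)
z*S = 0*(-107171/468) = 0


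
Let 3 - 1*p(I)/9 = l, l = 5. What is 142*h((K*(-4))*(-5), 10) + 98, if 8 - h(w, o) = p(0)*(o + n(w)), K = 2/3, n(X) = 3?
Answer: 34462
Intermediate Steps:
p(I) = -18 (p(I) = 27 - 9*5 = 27 - 45 = -18)
K = ⅔ (K = 2*(⅓) = ⅔ ≈ 0.66667)
h(w, o) = 62 + 18*o (h(w, o) = 8 - (-18)*(o + 3) = 8 - (-18)*(3 + o) = 8 - (-54 - 18*o) = 8 + (54 + 18*o) = 62 + 18*o)
142*h((K*(-4))*(-5), 10) + 98 = 142*(62 + 18*10) + 98 = 142*(62 + 180) + 98 = 142*242 + 98 = 34364 + 98 = 34462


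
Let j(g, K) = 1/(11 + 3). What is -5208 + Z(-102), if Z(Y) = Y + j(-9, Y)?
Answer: -74339/14 ≈ -5309.9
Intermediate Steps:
j(g, K) = 1/14
Z(Y) = 1/14 + Y (Z(Y) = Y + 1/14 = 1/14 + Y)
-5208 + Z(-102) = -5208 + (1/14 - 102) = -5208 - 1427/14 = -74339/14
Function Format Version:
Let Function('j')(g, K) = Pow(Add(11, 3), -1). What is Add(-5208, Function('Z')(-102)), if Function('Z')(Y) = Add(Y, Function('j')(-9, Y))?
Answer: Rational(-74339, 14) ≈ -5309.9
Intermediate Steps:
Function('j')(g, K) = Rational(1, 14) (Function('j')(g, K) = Pow(14, -1) = Rational(1, 14))
Function('Z')(Y) = Add(Rational(1, 14), Y) (Function('Z')(Y) = Add(Y, Rational(1, 14)) = Add(Rational(1, 14), Y))
Add(-5208, Function('Z')(-102)) = Add(-5208, Add(Rational(1, 14), -102)) = Add(-5208, Rational(-1427, 14)) = Rational(-74339, 14)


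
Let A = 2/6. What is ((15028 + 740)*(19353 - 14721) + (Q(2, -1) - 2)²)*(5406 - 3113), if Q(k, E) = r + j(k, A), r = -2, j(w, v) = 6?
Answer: 167474712340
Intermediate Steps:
A = ⅓ (A = 2*(⅙) = ⅓ ≈ 0.33333)
Q(k, E) = 4 (Q(k, E) = -2 + 6 = 4)
((15028 + 740)*(19353 - 14721) + (Q(2, -1) - 2)²)*(5406 - 3113) = ((15028 + 740)*(19353 - 14721) + (4 - 2)²)*(5406 - 3113) = (15768*4632 + 2²)*2293 = (73037376 + 4)*2293 = 73037380*2293 = 167474712340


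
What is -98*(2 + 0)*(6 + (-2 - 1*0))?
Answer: -784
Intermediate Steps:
-98*(2 + 0)*(6 + (-2 - 1*0)) = -196*(6 + (-2 + 0)) = -196*(6 - 2) = -196*4 = -98*8 = -784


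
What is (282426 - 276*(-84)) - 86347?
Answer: 219263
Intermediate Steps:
(282426 - 276*(-84)) - 86347 = (282426 + 23184) - 86347 = 305610 - 86347 = 219263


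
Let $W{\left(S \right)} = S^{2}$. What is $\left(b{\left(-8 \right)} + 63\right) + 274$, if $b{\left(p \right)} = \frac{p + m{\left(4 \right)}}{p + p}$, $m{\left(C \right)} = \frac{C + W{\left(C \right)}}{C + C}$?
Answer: $\frac{10795}{32} \approx 337.34$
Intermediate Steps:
$m{\left(C \right)} = \frac{C + C^{2}}{2 C}$ ($m{\left(C \right)} = \frac{C + C^{2}}{C + C} = \frac{C + C^{2}}{2 C}$)
$b{\left(p \right)} = \frac{\frac{5}{2} + p}{2 p}$ ($b{\left(p \right)} = \frac{p + \left(\frac{1}{2} + \frac{1}{2} \cdot 4\right)}{p + p} = \frac{p + \left(\frac{1}{2} + 2\right)}{2 p} = \left(p + \frac{5}{2}\right) \frac{1}{2 p} = \left(\frac{5}{2} + p\right) \frac{1}{2 p} = \frac{\frac{5}{2} + p}{2 p}$)
$\left(b{\left(-8 \right)} + 63\right) + 274 = \left(\frac{5 + 2 \left(-8\right)}{4 \left(-8\right)} + 63\right) + 274 = \left(\frac{1}{4} \left(- \frac{1}{8}\right) \left(5 - 16\right) + 63\right) + 274 = \left(\frac{1}{4} \left(- \frac{1}{8}\right) \left(-11\right) + 63\right) + 274 = \left(\frac{11}{32} + 63\right) + 274 = \frac{2027}{32} + 274 = \frac{10795}{32}$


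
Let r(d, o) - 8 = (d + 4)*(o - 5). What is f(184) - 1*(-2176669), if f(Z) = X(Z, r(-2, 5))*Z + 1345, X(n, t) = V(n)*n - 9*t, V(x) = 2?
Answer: 2232478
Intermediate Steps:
r(d, o) = 8 + (-5 + o)*(4 + d) (r(d, o) = 8 + (d + 4)*(o - 5) = 8 + (4 + d)*(-5 + o) = 8 + (-5 + o)*(4 + d))
X(n, t) = -9*t + 2*n (X(n, t) = 2*n - 9*t = -9*t + 2*n)
f(Z) = 1345 + Z*(-72 + 2*Z) (f(Z) = (-9*(-12 - 5*(-2) + 4*5 - 2*5) + 2*Z)*Z + 1345 = (-9*(-12 + 10 + 20 - 10) + 2*Z)*Z + 1345 = (-9*8 + 2*Z)*Z + 1345 = (-72 + 2*Z)*Z + 1345 = Z*(-72 + 2*Z) + 1345 = 1345 + Z*(-72 + 2*Z))
f(184) - 1*(-2176669) = (1345 + 2*184*(-36 + 184)) - 1*(-2176669) = (1345 + 2*184*148) + 2176669 = (1345 + 54464) + 2176669 = 55809 + 2176669 = 2232478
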